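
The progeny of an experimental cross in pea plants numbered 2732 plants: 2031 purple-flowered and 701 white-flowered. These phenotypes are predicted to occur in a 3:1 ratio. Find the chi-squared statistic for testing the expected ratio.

0.633

The 3:1 ratio has 4 parts, so with N = 2732 the expected counts are:
  purple-flowered: 2732 × 3/4 = 2049
  white-flowered: 2732 × 1/4 = 683
χ² = Σ (O − E)² / E
  purple-flowered: (2031 − 2049)² / 2049 = 0.1581
  white-flowered: (701 − 683)² / 683 = 0.4744
χ² = 0.1581 + 0.4744 = 0.6325 ≈ 0.633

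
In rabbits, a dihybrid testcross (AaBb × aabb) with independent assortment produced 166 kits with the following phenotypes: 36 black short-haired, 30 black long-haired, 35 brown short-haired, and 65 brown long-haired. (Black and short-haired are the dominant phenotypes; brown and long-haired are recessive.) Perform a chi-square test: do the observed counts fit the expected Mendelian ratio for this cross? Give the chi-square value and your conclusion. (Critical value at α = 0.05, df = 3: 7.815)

A dihybrid testcross with independent assortment gives a 1:1:1:1 ratio.
Under the 1:1:1:1 hypothesis (Σ ratio = 4, N = 166):
  black short-haired: 166 × 1/4 = 41.5
  black long-haired: 166 × 1/4 = 41.5
  brown short-haired: 166 × 1/4 = 41.5
  brown long-haired: 166 × 1/4 = 41.5
χ² = Σ (O − E)² / E
  black short-haired: (36 − 41.5)² / 41.5 = 0.7289
  black long-haired: (30 − 41.5)² / 41.5 = 3.1867
  brown short-haired: (35 − 41.5)² / 41.5 = 1.0181
  brown long-haired: (65 − 41.5)² / 41.5 = 13.3072
χ² = 0.7289 + 3.1867 + 1.0181 + 13.3072 = 18.2409 ≈ 18.241
Degrees of freedom = 4 − 1 = 3; critical value at α = 0.05 is 7.815.
Since 18.241 > 7.815, we reject the null hypothesis — the data do not fit the 1:1:1:1 ratio.

18.241; not consistent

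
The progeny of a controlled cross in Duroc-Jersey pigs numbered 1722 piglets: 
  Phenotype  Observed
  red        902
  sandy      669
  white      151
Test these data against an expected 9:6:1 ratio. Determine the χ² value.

Total ratio parts = 16. Expected numbers out of 1722:
  red: 1722 × 9/16 = 968.625
  sandy: 1722 × 6/16 = 645.75
  white: 1722 × 1/16 = 107.625
χ² = Σ (O − E)² / E
  red: (902 − 968.625)² / 968.625 = 4.5827
  sandy: (669 − 645.75)² / 645.75 = 0.8371
  white: (151 − 107.625)² / 107.625 = 17.4810
χ² = 4.5827 + 0.8371 + 17.4810 = 22.9008 ≈ 22.901

22.901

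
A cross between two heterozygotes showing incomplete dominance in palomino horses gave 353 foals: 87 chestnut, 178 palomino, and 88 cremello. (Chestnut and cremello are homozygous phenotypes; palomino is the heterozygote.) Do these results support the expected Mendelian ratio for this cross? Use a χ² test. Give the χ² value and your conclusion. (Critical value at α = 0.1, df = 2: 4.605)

With incomplete dominance, a heterozygote × heterozygote cross gives a 1:2:1 phenotypic ratio.
Expected counts for N = 353 under a 1:2:1 ratio (total parts = 4):
  chestnut: 353 × 1/4 = 88.25
  palomino: 353 × 2/4 = 176.5
  cremello: 353 × 1/4 = 88.25
χ² = Σ (O − E)² / E
  chestnut: (87 − 88.25)² / 88.25 = 0.0177
  palomino: (178 − 176.5)² / 176.5 = 0.0127
  cremello: (88 − 88.25)² / 88.25 = 0.0007
χ² = 0.0177 + 0.0127 + 0.0007 = 0.0311 ≈ 0.031
Degrees of freedom = 3 − 1 = 2; critical value at α = 0.1 is 4.605.
Since 0.031 < 4.605, we fail to reject the null hypothesis — the data are consistent with the 1:2:1 ratio.

0.031; consistent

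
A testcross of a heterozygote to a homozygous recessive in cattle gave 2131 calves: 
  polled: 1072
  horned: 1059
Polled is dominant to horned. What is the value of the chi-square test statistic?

A testcross of a heterozygote (Aa × aa) gives a 1:1 phenotypic ratio.
Total ratio parts = 2. Expected numbers out of 2131:
  polled: 2131 × 1/2 = 1065.5
  horned: 2131 × 1/2 = 1065.5
χ² = Σ (O − E)² / E
  polled: (1072 − 1065.5)² / 1065.5 = 0.0397
  horned: (1059 − 1065.5)² / 1065.5 = 0.0397
χ² = 0.0397 + 0.0397 = 0.0794 ≈ 0.079

0.079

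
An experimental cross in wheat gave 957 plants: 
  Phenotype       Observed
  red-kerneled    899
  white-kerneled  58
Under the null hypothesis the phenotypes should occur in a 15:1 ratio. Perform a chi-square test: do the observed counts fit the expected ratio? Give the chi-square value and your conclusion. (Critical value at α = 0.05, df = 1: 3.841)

0.059; consistent

The 15:1 ratio has 16 parts, so with N = 957 the expected counts are:
  red-kerneled: 957 × 15/16 = 897.1875
  white-kerneled: 957 × 1/16 = 59.8125
χ² = Σ (O − E)² / E
  red-kerneled: (899 − 897.1875)² / 897.1875 = 0.0037
  white-kerneled: (58 − 59.8125)² / 59.8125 = 0.0549
χ² = 0.0037 + 0.0549 = 0.0586 ≈ 0.059
Degrees of freedom = 2 − 1 = 1; critical value at α = 0.05 is 3.841.
Since 0.059 < 3.841, we fail to reject the null hypothesis — the data are consistent with the 15:1 ratio.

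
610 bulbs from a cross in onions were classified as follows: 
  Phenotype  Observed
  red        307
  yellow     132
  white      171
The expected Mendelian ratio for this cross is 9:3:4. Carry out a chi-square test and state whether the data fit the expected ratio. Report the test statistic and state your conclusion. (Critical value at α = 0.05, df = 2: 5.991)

Total ratio parts = 16. Expected numbers out of 610:
  red: 610 × 9/16 = 343.125
  yellow: 610 × 3/16 = 114.375
  white: 610 × 4/16 = 152.5
χ² = Σ (O − E)² / E
  red: (307 − 343.125)² / 343.125 = 3.8033
  yellow: (132 − 114.375)² / 114.375 = 2.7160
  white: (171 − 152.5)² / 152.5 = 2.2443
χ² = 3.8033 + 2.7160 + 2.2443 = 8.7636 ≈ 8.764
Degrees of freedom = 3 − 1 = 2; critical value at α = 0.05 is 5.991.
Since 8.764 > 5.991, we reject the null hypothesis — the data do not fit the 9:3:4 ratio.

8.764; not consistent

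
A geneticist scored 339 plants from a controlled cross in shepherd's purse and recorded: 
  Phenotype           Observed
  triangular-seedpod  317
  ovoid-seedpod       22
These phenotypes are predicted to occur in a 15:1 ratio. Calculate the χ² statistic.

The 15:1 ratio has 16 parts, so with N = 339 the expected counts are:
  triangular-seedpod: 339 × 15/16 = 317.8125
  ovoid-seedpod: 339 × 1/16 = 21.1875
χ² = Σ (O − E)² / E
  triangular-seedpod: (317 − 317.8125)² / 317.8125 = 0.0021
  ovoid-seedpod: (22 − 21.1875)² / 21.1875 = 0.0312
χ² = 0.0021 + 0.0312 = 0.0333 ≈ 0.033

0.033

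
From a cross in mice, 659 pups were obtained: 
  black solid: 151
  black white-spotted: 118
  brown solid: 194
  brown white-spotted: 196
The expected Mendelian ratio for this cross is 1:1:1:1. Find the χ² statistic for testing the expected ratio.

25.534

Total ratio parts = 4. Expected numbers out of 659:
  black solid: 659 × 1/4 = 164.75
  black white-spotted: 659 × 1/4 = 164.75
  brown solid: 659 × 1/4 = 164.75
  brown white-spotted: 659 × 1/4 = 164.75
χ² = Σ (O − E)² / E
  black solid: (151 − 164.75)² / 164.75 = 1.1476
  black white-spotted: (118 − 164.75)² / 164.75 = 13.2659
  brown solid: (194 − 164.75)² / 164.75 = 5.1931
  brown white-spotted: (196 − 164.75)² / 164.75 = 5.9275
χ² = 1.1476 + 13.2659 + 5.1931 + 5.9275 = 25.5341 ≈ 25.534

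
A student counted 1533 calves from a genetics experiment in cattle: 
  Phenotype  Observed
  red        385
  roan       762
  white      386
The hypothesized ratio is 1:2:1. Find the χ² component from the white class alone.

Total ratio parts = 4. Expected numbers out of 1533:
  red: 1533 × 1/4 = 383.25
  roan: 1533 × 2/4 = 766.5
  white: 1533 × 1/4 = 383.25
Contribution of white: (386 − 383.25)² / 383.25 = 0.0197

0.020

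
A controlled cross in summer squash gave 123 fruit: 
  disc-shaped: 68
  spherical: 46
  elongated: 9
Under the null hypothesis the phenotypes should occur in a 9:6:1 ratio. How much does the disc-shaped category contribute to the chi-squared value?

0.020

Total ratio parts = 16. Expected numbers out of 123:
  disc-shaped: 123 × 9/16 = 69.1875
  spherical: 123 × 6/16 = 46.125
  elongated: 123 × 1/16 = 7.6875
Contribution of disc-shaped: (68 − 69.1875)² / 69.1875 = 0.0204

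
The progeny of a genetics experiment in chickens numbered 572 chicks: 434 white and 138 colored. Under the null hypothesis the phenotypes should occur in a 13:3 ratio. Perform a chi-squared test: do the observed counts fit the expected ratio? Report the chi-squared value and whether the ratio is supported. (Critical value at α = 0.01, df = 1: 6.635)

10.851; not consistent

Total ratio parts = 16. Expected numbers out of 572:
  white: 572 × 13/16 = 464.75
  colored: 572 × 3/16 = 107.25
χ² = Σ (O − E)² / E
  white: (434 − 464.75)² / 464.75 = 2.0346
  colored: (138 − 107.25)² / 107.25 = 8.8164
χ² = 2.0346 + 8.8164 = 10.851
Degrees of freedom = 2 − 1 = 1; critical value at α = 0.01 is 6.635.
Since 10.851 > 6.635, we reject the null hypothesis — the data do not fit the 13:3 ratio.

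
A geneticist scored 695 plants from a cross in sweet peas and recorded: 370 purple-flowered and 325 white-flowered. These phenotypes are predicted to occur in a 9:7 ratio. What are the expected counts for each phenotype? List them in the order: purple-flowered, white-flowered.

390.9375, 304.0625

Expected counts for N = 695 under a 9:7 ratio (total parts = 16):
  purple-flowered: 695 × 9/16 = 390.9375
  white-flowered: 695 × 7/16 = 304.0625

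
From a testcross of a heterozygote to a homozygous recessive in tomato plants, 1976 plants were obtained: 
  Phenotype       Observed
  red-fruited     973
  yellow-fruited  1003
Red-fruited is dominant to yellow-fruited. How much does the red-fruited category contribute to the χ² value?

0.228

A testcross of a heterozygote (Aa × aa) gives a 1:1 phenotypic ratio.
The 1:1 ratio has 2 parts, so with N = 1976 the expected counts are:
  red-fruited: 1976 × 1/2 = 988
  yellow-fruited: 1976 × 1/2 = 988
Contribution of red-fruited: (973 − 988)² / 988 = 0.2277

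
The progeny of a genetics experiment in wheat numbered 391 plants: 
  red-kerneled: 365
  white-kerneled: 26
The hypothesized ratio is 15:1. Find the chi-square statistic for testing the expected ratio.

0.107

Under the 15:1 hypothesis (Σ ratio = 16, N = 391):
  red-kerneled: 391 × 15/16 = 366.5625
  white-kerneled: 391 × 1/16 = 24.4375
χ² = Σ (O − E)² / E
  red-kerneled: (365 − 366.5625)² / 366.5625 = 0.0067
  white-kerneled: (26 − 24.4375)² / 24.4375 = 0.0999
χ² = 0.0067 + 0.0999 = 0.1066 ≈ 0.107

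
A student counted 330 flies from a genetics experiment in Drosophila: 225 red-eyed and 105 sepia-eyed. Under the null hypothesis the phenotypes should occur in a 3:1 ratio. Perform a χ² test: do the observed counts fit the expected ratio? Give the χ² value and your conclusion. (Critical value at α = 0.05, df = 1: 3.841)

The 3:1 ratio has 4 parts, so with N = 330 the expected counts are:
  red-eyed: 330 × 3/4 = 247.5
  sepia-eyed: 330 × 1/4 = 82.5
χ² = Σ (O − E)² / E
  red-eyed: (225 − 247.5)² / 247.5 = 2.0455
  sepia-eyed: (105 − 82.5)² / 82.5 = 6.1364
χ² = 2.0455 + 6.1364 = 8.1819 ≈ 8.182
Degrees of freedom = 2 − 1 = 1; critical value at α = 0.05 is 3.841.
Since 8.182 > 3.841, we reject the null hypothesis — the data do not fit the 3:1 ratio.

8.182; not consistent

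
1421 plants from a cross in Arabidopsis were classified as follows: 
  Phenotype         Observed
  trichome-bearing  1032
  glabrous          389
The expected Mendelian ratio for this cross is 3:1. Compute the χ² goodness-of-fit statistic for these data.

4.275

Under the 3:1 hypothesis (Σ ratio = 4, N = 1421):
  trichome-bearing: 1421 × 3/4 = 1065.75
  glabrous: 1421 × 1/4 = 355.25
χ² = Σ (O − E)² / E
  trichome-bearing: (1032 − 1065.75)² / 1065.75 = 1.0688
  glabrous: (389 − 355.25)² / 355.25 = 3.2064
χ² = 1.0688 + 3.2064 = 4.2752 ≈ 4.275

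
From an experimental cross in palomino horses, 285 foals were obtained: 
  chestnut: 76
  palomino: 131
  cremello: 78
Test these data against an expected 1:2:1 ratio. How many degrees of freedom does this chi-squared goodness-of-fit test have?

2

A goodness-of-fit test with 3 phenotype classes has df = 3 − 1 = 2.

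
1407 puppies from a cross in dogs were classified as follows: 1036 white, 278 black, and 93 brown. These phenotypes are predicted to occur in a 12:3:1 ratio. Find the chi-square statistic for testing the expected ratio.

1.406

Under the 12:3:1 hypothesis (Σ ratio = 16, N = 1407):
  white: 1407 × 12/16 = 1055.25
  black: 1407 × 3/16 = 263.8125
  brown: 1407 × 1/16 = 87.9375
χ² = Σ (O − E)² / E
  white: (1036 − 1055.25)² / 1055.25 = 0.3512
  black: (278 − 263.8125)² / 263.8125 = 0.7630
  brown: (93 − 87.9375)² / 87.9375 = 0.2914
χ² = 0.3512 + 0.7630 + 0.2914 = 1.4056 ≈ 1.406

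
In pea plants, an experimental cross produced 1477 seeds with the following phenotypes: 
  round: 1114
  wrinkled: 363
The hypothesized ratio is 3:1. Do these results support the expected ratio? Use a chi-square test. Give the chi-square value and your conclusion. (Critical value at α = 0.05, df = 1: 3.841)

Expected counts for N = 1477 under a 3:1 ratio (total parts = 4):
  round: 1477 × 3/4 = 1107.75
  wrinkled: 1477 × 1/4 = 369.25
χ² = Σ (O − E)² / E
  round: (1114 − 1107.75)² / 1107.75 = 0.0353
  wrinkled: (363 − 369.25)² / 369.25 = 0.1058
χ² = 0.0353 + 0.1058 = 0.1411 ≈ 0.141
Degrees of freedom = 2 − 1 = 1; critical value at α = 0.05 is 3.841.
Since 0.141 < 3.841, we fail to reject the null hypothesis — the data are consistent with the 3:1 ratio.

0.141; consistent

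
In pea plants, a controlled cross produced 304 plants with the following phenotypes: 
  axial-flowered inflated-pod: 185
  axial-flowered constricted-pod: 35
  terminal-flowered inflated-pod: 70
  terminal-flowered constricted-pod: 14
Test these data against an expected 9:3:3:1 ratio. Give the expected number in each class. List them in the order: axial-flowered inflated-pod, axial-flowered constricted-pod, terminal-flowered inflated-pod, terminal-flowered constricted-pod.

171, 57, 57, 19

Under the 9:3:3:1 hypothesis (Σ ratio = 16, N = 304):
  axial-flowered inflated-pod: 304 × 9/16 = 171
  axial-flowered constricted-pod: 304 × 3/16 = 57
  terminal-flowered inflated-pod: 304 × 3/16 = 57
  terminal-flowered constricted-pod: 304 × 1/16 = 19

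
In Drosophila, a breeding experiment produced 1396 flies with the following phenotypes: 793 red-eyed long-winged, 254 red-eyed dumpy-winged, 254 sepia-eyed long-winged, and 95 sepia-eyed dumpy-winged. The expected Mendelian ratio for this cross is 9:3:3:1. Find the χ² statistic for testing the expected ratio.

Total ratio parts = 16. Expected numbers out of 1396:
  red-eyed long-winged: 1396 × 9/16 = 785.25
  red-eyed dumpy-winged: 1396 × 3/16 = 261.75
  sepia-eyed long-winged: 1396 × 3/16 = 261.75
  sepia-eyed dumpy-winged: 1396 × 1/16 = 87.25
χ² = Σ (O − E)² / E
  red-eyed long-winged: (793 − 785.25)² / 785.25 = 0.0765
  red-eyed dumpy-winged: (254 − 261.75)² / 261.75 = 0.2295
  sepia-eyed long-winged: (254 − 261.75)² / 261.75 = 0.2295
  sepia-eyed dumpy-winged: (95 − 87.25)² / 87.25 = 0.6884
χ² = 0.0765 + 0.2295 + 0.2295 + 0.6884 = 1.2239 ≈ 1.224

1.224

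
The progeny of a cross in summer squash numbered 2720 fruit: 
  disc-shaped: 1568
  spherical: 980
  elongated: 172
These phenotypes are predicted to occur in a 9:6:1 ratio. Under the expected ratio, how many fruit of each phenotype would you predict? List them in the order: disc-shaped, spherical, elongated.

1530, 1020, 170

Expected counts for N = 2720 under a 9:6:1 ratio (total parts = 16):
  disc-shaped: 2720 × 9/16 = 1530
  spherical: 2720 × 6/16 = 1020
  elongated: 2720 × 1/16 = 170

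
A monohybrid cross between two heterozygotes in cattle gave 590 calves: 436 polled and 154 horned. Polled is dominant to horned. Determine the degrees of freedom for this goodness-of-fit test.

For a monohybrid cross between heterozygotes with complete dominance, the expected phenotypic ratio is 3:1.
A goodness-of-fit test with 2 phenotype classes has df = 2 − 1 = 1.

1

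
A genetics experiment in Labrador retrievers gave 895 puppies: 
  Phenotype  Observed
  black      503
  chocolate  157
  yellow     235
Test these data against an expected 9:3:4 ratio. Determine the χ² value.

Under the 9:3:4 hypothesis (Σ ratio = 16, N = 895):
  black: 895 × 9/16 = 503.4375
  chocolate: 895 × 3/16 = 167.8125
  yellow: 895 × 4/16 = 223.75
χ² = Σ (O − E)² / E
  black: (503 − 503.4375)² / 503.4375 = 0.0004
  chocolate: (157 − 167.8125)² / 167.8125 = 0.6967
  yellow: (235 − 223.75)² / 223.75 = 0.5656
χ² = 0.0004 + 0.6967 + 0.5656 = 1.2627 ≈ 1.263

1.263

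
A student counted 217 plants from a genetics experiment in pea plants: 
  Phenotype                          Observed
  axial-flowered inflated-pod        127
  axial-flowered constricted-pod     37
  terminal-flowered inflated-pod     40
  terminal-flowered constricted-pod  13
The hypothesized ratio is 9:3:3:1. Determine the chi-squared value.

0.569

Total ratio parts = 16. Expected numbers out of 217:
  axial-flowered inflated-pod: 217 × 9/16 = 122.0625
  axial-flowered constricted-pod: 217 × 3/16 = 40.6875
  terminal-flowered inflated-pod: 217 × 3/16 = 40.6875
  terminal-flowered constricted-pod: 217 × 1/16 = 13.5625
χ² = Σ (O − E)² / E
  axial-flowered inflated-pod: (127 − 122.0625)² / 122.0625 = 0.1997
  axial-flowered constricted-pod: (37 − 40.6875)² / 40.6875 = 0.3342
  terminal-flowered inflated-pod: (40 − 40.6875)² / 40.6875 = 0.0116
  terminal-flowered constricted-pod: (13 − 13.5625)² / 13.5625 = 0.0233
χ² = 0.1997 + 0.3342 + 0.0116 + 0.0233 = 0.5688 ≈ 0.569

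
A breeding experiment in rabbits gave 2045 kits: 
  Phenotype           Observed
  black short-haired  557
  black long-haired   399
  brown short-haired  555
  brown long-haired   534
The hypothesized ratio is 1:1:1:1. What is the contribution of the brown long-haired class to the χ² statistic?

Under the 1:1:1:1 hypothesis (Σ ratio = 4, N = 2045):
  black short-haired: 2045 × 1/4 = 511.25
  black long-haired: 2045 × 1/4 = 511.25
  brown short-haired: 2045 × 1/4 = 511.25
  brown long-haired: 2045 × 1/4 = 511.25
Contribution of brown long-haired: (534 − 511.25)² / 511.25 = 1.0123

1.012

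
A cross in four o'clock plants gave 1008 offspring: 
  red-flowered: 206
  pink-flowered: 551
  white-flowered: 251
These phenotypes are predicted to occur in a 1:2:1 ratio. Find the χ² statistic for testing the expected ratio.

12.784

Expected counts for N = 1008 under a 1:2:1 ratio (total parts = 4):
  red-flowered: 1008 × 1/4 = 252
  pink-flowered: 1008 × 2/4 = 504
  white-flowered: 1008 × 1/4 = 252
χ² = Σ (O − E)² / E
  red-flowered: (206 − 252)² / 252 = 8.3968
  pink-flowered: (551 − 504)² / 504 = 4.3829
  white-flowered: (251 − 252)² / 252 = 0.0040
χ² = 8.3968 + 4.3829 + 0.0040 = 12.7837 ≈ 12.784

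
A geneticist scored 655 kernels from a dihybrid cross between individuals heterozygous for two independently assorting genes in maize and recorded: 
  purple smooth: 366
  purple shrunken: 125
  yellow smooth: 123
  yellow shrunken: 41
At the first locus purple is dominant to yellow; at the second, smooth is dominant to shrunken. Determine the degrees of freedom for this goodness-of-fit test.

A dihybrid F₂ with independent assortment and complete dominance at both loci gives a 9:3:3:1 phenotypic ratio.
A goodness-of-fit test with 4 phenotype classes has df = 4 − 1 = 3.

3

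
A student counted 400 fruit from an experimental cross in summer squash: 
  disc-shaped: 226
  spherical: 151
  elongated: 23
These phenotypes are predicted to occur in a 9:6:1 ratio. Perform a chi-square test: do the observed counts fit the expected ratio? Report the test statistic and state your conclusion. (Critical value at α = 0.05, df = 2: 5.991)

Expected counts for N = 400 under a 9:6:1 ratio (total parts = 16):
  disc-shaped: 400 × 9/16 = 225
  spherical: 400 × 6/16 = 150
  elongated: 400 × 1/16 = 25
χ² = Σ (O − E)² / E
  disc-shaped: (226 − 225)² / 225 = 0.0044
  spherical: (151 − 150)² / 150 = 0.0067
  elongated: (23 − 25)² / 25 = 0.1600
χ² = 0.0044 + 0.0067 + 0.1600 = 0.1711 ≈ 0.171
Degrees of freedom = 3 − 1 = 2; critical value at α = 0.05 is 5.991.
Since 0.171 < 5.991, we fail to reject the null hypothesis — the data are consistent with the 9:6:1 ratio.

0.171; consistent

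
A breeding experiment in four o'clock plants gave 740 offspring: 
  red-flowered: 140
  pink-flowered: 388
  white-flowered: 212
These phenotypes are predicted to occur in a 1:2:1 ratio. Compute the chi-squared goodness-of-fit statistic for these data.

15.762

The 1:2:1 ratio has 4 parts, so with N = 740 the expected counts are:
  red-flowered: 740 × 1/4 = 185
  pink-flowered: 740 × 2/4 = 370
  white-flowered: 740 × 1/4 = 185
χ² = Σ (O − E)² / E
  red-flowered: (140 − 185)² / 185 = 10.9459
  pink-flowered: (388 − 370)² / 370 = 0.8757
  white-flowered: (212 − 185)² / 185 = 3.9405
χ² = 10.9459 + 0.8757 + 3.9405 = 15.7621 ≈ 15.762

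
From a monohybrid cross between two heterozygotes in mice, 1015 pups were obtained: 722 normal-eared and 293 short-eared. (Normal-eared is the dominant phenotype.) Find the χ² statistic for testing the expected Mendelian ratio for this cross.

For a monohybrid cross between heterozygotes with complete dominance, the expected phenotypic ratio is 3:1.
Expected counts for N = 1015 under a 3:1 ratio (total parts = 4):
  normal-eared: 1015 × 3/4 = 761.25
  short-eared: 1015 × 1/4 = 253.75
χ² = Σ (O − E)² / E
  normal-eared: (722 − 761.25)² / 761.25 = 2.0237
  short-eared: (293 − 253.75)² / 253.75 = 6.0712
χ² = 2.0237 + 6.0712 = 8.0949 ≈ 8.095

8.095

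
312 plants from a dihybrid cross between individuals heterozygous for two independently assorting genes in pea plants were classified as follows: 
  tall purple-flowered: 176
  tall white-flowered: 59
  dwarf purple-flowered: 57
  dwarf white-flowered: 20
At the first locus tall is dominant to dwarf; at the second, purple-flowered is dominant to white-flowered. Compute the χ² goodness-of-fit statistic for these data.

0.057

A dihybrid F₂ with independent assortment and complete dominance at both loci gives a 9:3:3:1 phenotypic ratio.
The 9:3:3:1 ratio has 16 parts, so with N = 312 the expected counts are:
  tall purple-flowered: 312 × 9/16 = 175.5
  tall white-flowered: 312 × 3/16 = 58.5
  dwarf purple-flowered: 312 × 3/16 = 58.5
  dwarf white-flowered: 312 × 1/16 = 19.5
χ² = Σ (O − E)² / E
  tall purple-flowered: (176 − 175.5)² / 175.5 = 0.0014
  tall white-flowered: (59 − 58.5)² / 58.5 = 0.0043
  dwarf purple-flowered: (57 − 58.5)² / 58.5 = 0.0385
  dwarf white-flowered: (20 − 19.5)² / 19.5 = 0.0128
χ² = 0.0014 + 0.0043 + 0.0385 + 0.0128 = 0.057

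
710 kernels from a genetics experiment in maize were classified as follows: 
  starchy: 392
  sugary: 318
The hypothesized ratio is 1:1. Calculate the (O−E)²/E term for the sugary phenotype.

Expected counts for N = 710 under a 1:1 ratio (total parts = 2):
  starchy: 710 × 1/2 = 355
  sugary: 710 × 1/2 = 355
Contribution of sugary: (318 − 355)² / 355 = 3.8563

3.856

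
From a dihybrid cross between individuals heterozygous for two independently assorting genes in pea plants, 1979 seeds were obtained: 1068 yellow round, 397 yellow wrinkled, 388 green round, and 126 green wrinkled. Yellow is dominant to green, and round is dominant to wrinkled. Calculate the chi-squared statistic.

4.464

A dihybrid F₂ with independent assortment and complete dominance at both loci gives a 9:3:3:1 phenotypic ratio.
Total ratio parts = 16. Expected numbers out of 1979:
  yellow round: 1979 × 9/16 = 1113.1875
  yellow wrinkled: 1979 × 3/16 = 371.0625
  green round: 1979 × 3/16 = 371.0625
  green wrinkled: 1979 × 1/16 = 123.6875
χ² = Σ (O − E)² / E
  yellow round: (1068 − 1113.1875)² / 1113.1875 = 1.8343
  yellow wrinkled: (397 − 371.0625)² / 371.0625 = 1.8130
  green round: (388 − 371.0625)² / 371.0625 = 0.7731
  green wrinkled: (126 − 123.6875)² / 123.6875 = 0.0432
χ² = 1.8343 + 1.8130 + 0.7731 + 0.0432 = 4.4636 ≈ 4.464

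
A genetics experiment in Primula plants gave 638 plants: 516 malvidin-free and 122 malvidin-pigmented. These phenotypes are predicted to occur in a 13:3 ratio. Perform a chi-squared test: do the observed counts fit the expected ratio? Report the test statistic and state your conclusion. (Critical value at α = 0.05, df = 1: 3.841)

Under the 13:3 hypothesis (Σ ratio = 16, N = 638):
  malvidin-free: 638 × 13/16 = 518.375
  malvidin-pigmented: 638 × 3/16 = 119.625
χ² = Σ (O − E)² / E
  malvidin-free: (516 − 518.375)² / 518.375 = 0.0109
  malvidin-pigmented: (122 − 119.625)² / 119.625 = 0.0472
χ² = 0.0109 + 0.0472 = 0.0581 ≈ 0.058
Degrees of freedom = 2 − 1 = 1; critical value at α = 0.05 is 3.841.
Since 0.058 < 3.841, we fail to reject the null hypothesis — the data are consistent with the 13:3 ratio.

0.058; consistent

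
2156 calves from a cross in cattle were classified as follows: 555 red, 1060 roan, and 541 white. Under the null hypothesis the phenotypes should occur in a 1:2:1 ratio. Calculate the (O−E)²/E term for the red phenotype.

Under the 1:2:1 hypothesis (Σ ratio = 4, N = 2156):
  red: 2156 × 1/4 = 539
  roan: 2156 × 2/4 = 1078
  white: 2156 × 1/4 = 539
Contribution of red: (555 − 539)² / 539 = 0.4750

0.475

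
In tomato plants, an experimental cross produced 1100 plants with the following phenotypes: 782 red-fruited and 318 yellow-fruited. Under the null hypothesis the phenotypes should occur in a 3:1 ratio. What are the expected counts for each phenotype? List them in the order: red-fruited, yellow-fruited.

The 3:1 ratio has 4 parts, so with N = 1100 the expected counts are:
  red-fruited: 1100 × 3/4 = 825
  yellow-fruited: 1100 × 1/4 = 275

825, 275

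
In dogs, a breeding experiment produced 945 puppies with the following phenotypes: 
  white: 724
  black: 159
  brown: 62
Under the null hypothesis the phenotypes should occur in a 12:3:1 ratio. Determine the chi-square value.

Under the 12:3:1 hypothesis (Σ ratio = 16, N = 945):
  white: 945 × 12/16 = 708.75
  black: 945 × 3/16 = 177.1875
  brown: 945 × 1/16 = 59.0625
χ² = Σ (O − E)² / E
  white: (724 − 708.75)² / 708.75 = 0.3281
  black: (159 − 177.1875)² / 177.1875 = 1.8669
  brown: (62 − 59.0625)² / 59.0625 = 0.1461
χ² = 0.3281 + 1.8669 + 0.1461 = 2.3411 ≈ 2.341

2.341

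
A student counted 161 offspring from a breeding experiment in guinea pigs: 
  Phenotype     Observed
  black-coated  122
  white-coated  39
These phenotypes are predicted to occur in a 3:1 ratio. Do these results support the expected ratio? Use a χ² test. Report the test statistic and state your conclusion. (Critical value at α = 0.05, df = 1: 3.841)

0.052; consistent

Expected counts for N = 161 under a 3:1 ratio (total parts = 4):
  black-coated: 161 × 3/4 = 120.75
  white-coated: 161 × 1/4 = 40.25
χ² = Σ (O − E)² / E
  black-coated: (122 − 120.75)² / 120.75 = 0.0129
  white-coated: (39 − 40.25)² / 40.25 = 0.0388
χ² = 0.0129 + 0.0388 = 0.0517 ≈ 0.052
Degrees of freedom = 2 − 1 = 1; critical value at α = 0.05 is 3.841.
Since 0.052 < 3.841, we fail to reject the null hypothesis — the data are consistent with the 3:1 ratio.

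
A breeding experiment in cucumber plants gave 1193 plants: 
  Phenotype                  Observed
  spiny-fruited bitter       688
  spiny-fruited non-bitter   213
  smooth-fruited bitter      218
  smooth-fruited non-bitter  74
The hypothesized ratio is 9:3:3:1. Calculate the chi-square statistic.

Expected counts for N = 1193 under a 9:3:3:1 ratio (total parts = 16):
  spiny-fruited bitter: 1193 × 9/16 = 671.0625
  spiny-fruited non-bitter: 1193 × 3/16 = 223.6875
  smooth-fruited bitter: 1193 × 3/16 = 223.6875
  smooth-fruited non-bitter: 1193 × 1/16 = 74.5625
χ² = Σ (O − E)² / E
  spiny-fruited bitter: (688 − 671.0625)² / 671.0625 = 0.4275
  spiny-fruited non-bitter: (213 − 223.6875)² / 223.6875 = 0.5106
  smooth-fruited bitter: (218 − 223.6875)² / 223.6875 = 0.1446
  smooth-fruited non-bitter: (74 − 74.5625)² / 74.5625 = 0.0042
χ² = 0.4275 + 0.5106 + 0.1446 + 0.0042 = 1.0869 ≈ 1.087

1.087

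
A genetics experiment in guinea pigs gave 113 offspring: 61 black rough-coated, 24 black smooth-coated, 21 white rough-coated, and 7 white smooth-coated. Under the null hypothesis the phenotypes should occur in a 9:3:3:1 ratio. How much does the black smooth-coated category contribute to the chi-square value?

0.373

Under the 9:3:3:1 hypothesis (Σ ratio = 16, N = 113):
  black rough-coated: 113 × 9/16 = 63.5625
  black smooth-coated: 113 × 3/16 = 21.1875
  white rough-coated: 113 × 3/16 = 21.1875
  white smooth-coated: 113 × 1/16 = 7.0625
Contribution of black smooth-coated: (24 − 21.1875)² / 21.1875 = 0.3733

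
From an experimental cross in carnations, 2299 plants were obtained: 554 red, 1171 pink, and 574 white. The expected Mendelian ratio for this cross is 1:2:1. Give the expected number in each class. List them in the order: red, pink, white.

The 1:2:1 ratio has 4 parts, so with N = 2299 the expected counts are:
  red: 2299 × 1/4 = 574.75
  pink: 2299 × 2/4 = 1149.5
  white: 2299 × 1/4 = 574.75

574.75, 1149.5, 574.75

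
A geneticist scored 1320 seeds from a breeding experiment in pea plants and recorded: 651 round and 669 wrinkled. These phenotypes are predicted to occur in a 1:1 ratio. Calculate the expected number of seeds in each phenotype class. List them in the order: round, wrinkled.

Total ratio parts = 2. Expected numbers out of 1320:
  round: 1320 × 1/2 = 660
  wrinkled: 1320 × 1/2 = 660

660, 660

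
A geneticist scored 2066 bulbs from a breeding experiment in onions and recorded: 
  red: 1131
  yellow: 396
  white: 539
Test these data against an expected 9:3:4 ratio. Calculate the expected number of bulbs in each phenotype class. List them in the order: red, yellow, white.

1162.125, 387.375, 516.5

Expected counts for N = 2066 under a 9:3:4 ratio (total parts = 16):
  red: 2066 × 9/16 = 1162.125
  yellow: 2066 × 3/16 = 387.375
  white: 2066 × 4/16 = 516.5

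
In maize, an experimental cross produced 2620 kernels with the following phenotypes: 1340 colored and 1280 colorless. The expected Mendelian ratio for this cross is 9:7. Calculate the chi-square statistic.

27.745

Total ratio parts = 16. Expected numbers out of 2620:
  colored: 2620 × 9/16 = 1473.75
  colorless: 2620 × 7/16 = 1146.25
χ² = Σ (O − E)² / E
  colored: (1340 − 1473.75)² / 1473.75 = 12.1385
  colorless: (1280 − 1146.25)² / 1146.25 = 15.6066
χ² = 12.1385 + 15.6066 = 27.7451 ≈ 27.745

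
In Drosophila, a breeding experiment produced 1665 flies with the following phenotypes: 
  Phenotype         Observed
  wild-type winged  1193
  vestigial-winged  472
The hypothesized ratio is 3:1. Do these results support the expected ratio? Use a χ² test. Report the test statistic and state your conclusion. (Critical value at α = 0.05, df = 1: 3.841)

9.956; not consistent

Expected counts for N = 1665 under a 3:1 ratio (total parts = 4):
  wild-type winged: 1665 × 3/4 = 1248.75
  vestigial-winged: 1665 × 1/4 = 416.25
χ² = Σ (O − E)² / E
  wild-type winged: (1193 − 1248.75)² / 1248.75 = 2.4889
  vestigial-winged: (472 − 416.25)² / 416.25 = 7.4668
χ² = 2.4889 + 7.4668 = 9.9557 ≈ 9.956
Degrees of freedom = 2 − 1 = 1; critical value at α = 0.05 is 3.841.
Since 9.956 > 3.841, we reject the null hypothesis — the data do not fit the 3:1 ratio.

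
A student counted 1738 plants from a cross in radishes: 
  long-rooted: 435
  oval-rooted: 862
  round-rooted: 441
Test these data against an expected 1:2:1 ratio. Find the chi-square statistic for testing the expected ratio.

0.154

Expected counts for N = 1738 under a 1:2:1 ratio (total parts = 4):
  long-rooted: 1738 × 1/4 = 434.5
  oval-rooted: 1738 × 2/4 = 869
  round-rooted: 1738 × 1/4 = 434.5
χ² = Σ (O − E)² / E
  long-rooted: (435 − 434.5)² / 434.5 = 0.0006
  oval-rooted: (862 − 869)² / 869 = 0.0564
  round-rooted: (441 − 434.5)² / 434.5 = 0.0972
χ² = 0.0006 + 0.0564 + 0.0972 = 0.1542 ≈ 0.154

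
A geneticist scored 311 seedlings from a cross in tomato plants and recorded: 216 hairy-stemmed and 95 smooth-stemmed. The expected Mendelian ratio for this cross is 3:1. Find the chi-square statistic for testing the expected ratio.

Expected counts for N = 311 under a 3:1 ratio (total parts = 4):
  hairy-stemmed: 311 × 3/4 = 233.25
  smooth-stemmed: 311 × 1/4 = 77.75
χ² = Σ (O − E)² / E
  hairy-stemmed: (216 − 233.25)² / 233.25 = 1.2757
  smooth-stemmed: (95 − 77.75)² / 77.75 = 3.8272
χ² = 1.2757 + 3.8272 = 5.1029 ≈ 5.103

5.103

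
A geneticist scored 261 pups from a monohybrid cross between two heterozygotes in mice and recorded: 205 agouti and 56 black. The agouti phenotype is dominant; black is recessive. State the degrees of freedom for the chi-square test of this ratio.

1

For a monohybrid cross between heterozygotes with complete dominance, the expected phenotypic ratio is 3:1.
A goodness-of-fit test with 2 phenotype classes has df = 2 − 1 = 1.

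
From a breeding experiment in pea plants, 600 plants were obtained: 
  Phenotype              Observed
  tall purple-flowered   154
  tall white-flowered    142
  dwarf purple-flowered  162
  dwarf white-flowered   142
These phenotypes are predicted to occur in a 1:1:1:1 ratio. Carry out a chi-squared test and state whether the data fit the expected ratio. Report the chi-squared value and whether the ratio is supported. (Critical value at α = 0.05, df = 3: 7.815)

1.920; consistent

Expected counts for N = 600 under a 1:1:1:1 ratio (total parts = 4):
  tall purple-flowered: 600 × 1/4 = 150
  tall white-flowered: 600 × 1/4 = 150
  dwarf purple-flowered: 600 × 1/4 = 150
  dwarf white-flowered: 600 × 1/4 = 150
χ² = Σ (O − E)² / E
  tall purple-flowered: (154 − 150)² / 150 = 0.1067
  tall white-flowered: (142 − 150)² / 150 = 0.4267
  dwarf purple-flowered: (162 − 150)² / 150 = 0.9600
  dwarf white-flowered: (142 − 150)² / 150 = 0.4267
χ² = 0.1067 + 0.4267 + 0.9600 + 0.4267 = 1.9201 ≈ 1.920
Degrees of freedom = 4 − 1 = 3; critical value at α = 0.05 is 7.815.
Since 1.920 < 7.815, we fail to reject the null hypothesis — the data are consistent with the 1:1:1:1 ratio.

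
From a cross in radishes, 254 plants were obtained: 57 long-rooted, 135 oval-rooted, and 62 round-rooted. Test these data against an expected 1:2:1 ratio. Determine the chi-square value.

1.205

Total ratio parts = 4. Expected numbers out of 254:
  long-rooted: 254 × 1/4 = 63.5
  oval-rooted: 254 × 2/4 = 127
  round-rooted: 254 × 1/4 = 63.5
χ² = Σ (O − E)² / E
  long-rooted: (57 − 63.5)² / 63.5 = 0.6654
  oval-rooted: (135 − 127)² / 127 = 0.5039
  round-rooted: (62 − 63.5)² / 63.5 = 0.0354
χ² = 0.6654 + 0.5039 + 0.0354 = 1.2047 ≈ 1.205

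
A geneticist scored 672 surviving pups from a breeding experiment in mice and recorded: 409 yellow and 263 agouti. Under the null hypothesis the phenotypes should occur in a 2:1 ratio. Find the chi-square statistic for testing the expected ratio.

The 2:1 ratio has 3 parts, so with N = 672 the expected counts are:
  yellow: 672 × 2/3 = 448
  agouti: 672 × 1/3 = 224
χ² = Σ (O − E)² / E
  yellow: (409 − 448)² / 448 = 3.3951
  agouti: (263 − 224)² / 224 = 6.7902
χ² = 3.3951 + 6.7902 = 10.1853 ≈ 10.185

10.185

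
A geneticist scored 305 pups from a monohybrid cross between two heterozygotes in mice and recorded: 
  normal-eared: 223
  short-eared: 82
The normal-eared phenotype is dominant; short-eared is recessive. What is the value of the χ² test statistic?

0.578

For a monohybrid cross between heterozygotes with complete dominance, the expected phenotypic ratio is 3:1.
Total ratio parts = 4. Expected numbers out of 305:
  normal-eared: 305 × 3/4 = 228.75
  short-eared: 305 × 1/4 = 76.25
χ² = Σ (O − E)² / E
  normal-eared: (223 − 228.75)² / 228.75 = 0.1445
  short-eared: (82 − 76.25)² / 76.25 = 0.4336
χ² = 0.1445 + 0.4336 = 0.5781 ≈ 0.578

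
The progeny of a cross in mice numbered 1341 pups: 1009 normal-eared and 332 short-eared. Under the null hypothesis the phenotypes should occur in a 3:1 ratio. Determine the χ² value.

0.042

The 3:1 ratio has 4 parts, so with N = 1341 the expected counts are:
  normal-eared: 1341 × 3/4 = 1005.75
  short-eared: 1341 × 1/4 = 335.25
χ² = Σ (O − E)² / E
  normal-eared: (1009 − 1005.75)² / 1005.75 = 0.0105
  short-eared: (332 − 335.25)² / 335.25 = 0.0315
χ² = 0.0105 + 0.0315 = 0.042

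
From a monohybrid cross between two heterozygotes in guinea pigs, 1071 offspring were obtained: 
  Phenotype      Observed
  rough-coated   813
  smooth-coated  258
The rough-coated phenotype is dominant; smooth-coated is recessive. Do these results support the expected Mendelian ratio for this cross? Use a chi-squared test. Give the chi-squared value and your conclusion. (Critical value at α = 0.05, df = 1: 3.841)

0.473; consistent

For a monohybrid cross between heterozygotes with complete dominance, the expected phenotypic ratio is 3:1.
Under the 3:1 hypothesis (Σ ratio = 4, N = 1071):
  rough-coated: 1071 × 3/4 = 803.25
  smooth-coated: 1071 × 1/4 = 267.75
χ² = Σ (O − E)² / E
  rough-coated: (813 − 803.25)² / 803.25 = 0.1183
  smooth-coated: (258 − 267.75)² / 267.75 = 0.3550
χ² = 0.1183 + 0.3550 = 0.4733 ≈ 0.473
Degrees of freedom = 2 − 1 = 1; critical value at α = 0.05 is 3.841.
Since 0.473 < 3.841, we fail to reject the null hypothesis — the data are consistent with the 3:1 ratio.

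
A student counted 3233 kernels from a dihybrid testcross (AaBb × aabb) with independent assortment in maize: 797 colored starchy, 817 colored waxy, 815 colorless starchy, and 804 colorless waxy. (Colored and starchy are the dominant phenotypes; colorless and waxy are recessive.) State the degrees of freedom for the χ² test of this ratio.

A dihybrid testcross with independent assortment gives a 1:1:1:1 ratio.
A goodness-of-fit test with 4 phenotype classes has df = 4 − 1 = 3.

3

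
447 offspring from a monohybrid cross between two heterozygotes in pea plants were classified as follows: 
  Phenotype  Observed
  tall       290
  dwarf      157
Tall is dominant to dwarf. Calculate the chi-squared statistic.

24.430

For a monohybrid cross between heterozygotes with complete dominance, the expected phenotypic ratio is 3:1.
Expected counts for N = 447 under a 3:1 ratio (total parts = 4):
  tall: 447 × 3/4 = 335.25
  dwarf: 447 × 1/4 = 111.75
χ² = Σ (O − E)² / E
  tall: (290 − 335.25)² / 335.25 = 6.1076
  dwarf: (157 − 111.75)² / 111.75 = 18.3227
χ² = 6.1076 + 18.3227 = 24.4303 ≈ 24.430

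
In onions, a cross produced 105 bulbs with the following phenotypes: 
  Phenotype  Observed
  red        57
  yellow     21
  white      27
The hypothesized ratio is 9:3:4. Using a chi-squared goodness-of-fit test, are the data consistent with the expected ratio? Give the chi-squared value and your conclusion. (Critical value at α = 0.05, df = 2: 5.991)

0.181; consistent

Total ratio parts = 16. Expected numbers out of 105:
  red: 105 × 9/16 = 59.0625
  yellow: 105 × 3/16 = 19.6875
  white: 105 × 4/16 = 26.25
χ² = Σ (O − E)² / E
  red: (57 − 59.0625)² / 59.0625 = 0.0720
  yellow: (21 − 19.6875)² / 19.6875 = 0.0875
  white: (27 − 26.25)² / 26.25 = 0.0214
χ² = 0.0720 + 0.0875 + 0.0214 = 0.1809 ≈ 0.181
Degrees of freedom = 3 − 1 = 2; critical value at α = 0.05 is 5.991.
Since 0.181 < 5.991, we fail to reject the null hypothesis — the data are consistent with the 9:3:4 ratio.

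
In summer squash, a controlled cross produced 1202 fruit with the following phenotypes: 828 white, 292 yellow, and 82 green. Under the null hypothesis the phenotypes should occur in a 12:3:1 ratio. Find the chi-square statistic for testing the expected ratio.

26.317

Under the 12:3:1 hypothesis (Σ ratio = 16, N = 1202):
  white: 1202 × 12/16 = 901.5
  yellow: 1202 × 3/16 = 225.375
  green: 1202 × 1/16 = 75.125
χ² = Σ (O − E)² / E
  white: (828 − 901.5)² / 901.5 = 5.9925
  yellow: (292 − 225.375)² / 225.375 = 19.6956
  green: (82 − 75.125)² / 75.125 = 0.6292
χ² = 5.9925 + 19.6956 + 0.6292 = 26.3173 ≈ 26.317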